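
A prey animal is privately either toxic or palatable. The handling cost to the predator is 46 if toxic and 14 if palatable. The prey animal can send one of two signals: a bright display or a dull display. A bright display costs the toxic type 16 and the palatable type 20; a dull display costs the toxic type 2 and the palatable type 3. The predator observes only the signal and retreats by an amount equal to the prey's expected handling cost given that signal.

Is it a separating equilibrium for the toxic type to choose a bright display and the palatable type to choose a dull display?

If types separate, bright display earns payment 46 and dull display earns 14.
Toxic: bright display gives 46 − 16 = 30; dull display gives 14 − 2 = 12. No deviation. ✓
Palatable: dull display gives 14 − 3 = 11; bright display gives 46 − 20 = 26. Would deviate. ✗

No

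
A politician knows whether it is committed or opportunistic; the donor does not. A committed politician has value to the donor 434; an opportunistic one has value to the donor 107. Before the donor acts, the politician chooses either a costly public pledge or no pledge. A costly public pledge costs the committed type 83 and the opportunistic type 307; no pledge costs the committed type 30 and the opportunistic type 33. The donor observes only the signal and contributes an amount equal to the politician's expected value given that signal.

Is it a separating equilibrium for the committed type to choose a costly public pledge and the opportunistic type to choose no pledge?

No

If types separate, pledge earns payment 434 and no pledge earns 107.
Committed: pledge gives 434 − 83 = 351; no pledge gives 107 − 30 = 77. No deviation. ✓
Opportunistic: no pledge gives 107 − 33 = 74; pledge gives 434 − 307 = 127. Would deviate. ✗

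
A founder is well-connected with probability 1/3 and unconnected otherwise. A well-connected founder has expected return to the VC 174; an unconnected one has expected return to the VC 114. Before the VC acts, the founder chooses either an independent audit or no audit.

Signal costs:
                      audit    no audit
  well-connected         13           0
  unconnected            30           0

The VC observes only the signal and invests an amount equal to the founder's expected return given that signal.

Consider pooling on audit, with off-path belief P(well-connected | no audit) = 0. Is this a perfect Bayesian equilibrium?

No

On the equilibrium path (audit) the VC holds the prior 1/3 and pays 1/3·174 + 2/3·114 = 134. Off-path (no audit) belief 0 gives 0·174 + 1·114 = 114.
Well-connected: audit gives 134 − 13 = 121; no audit gives 114 − 0 = 114. Stays. ✓
Unconnected: audit gives 134 − 30 = 104; no audit gives 114 − 0 = 114. Deviates. ✗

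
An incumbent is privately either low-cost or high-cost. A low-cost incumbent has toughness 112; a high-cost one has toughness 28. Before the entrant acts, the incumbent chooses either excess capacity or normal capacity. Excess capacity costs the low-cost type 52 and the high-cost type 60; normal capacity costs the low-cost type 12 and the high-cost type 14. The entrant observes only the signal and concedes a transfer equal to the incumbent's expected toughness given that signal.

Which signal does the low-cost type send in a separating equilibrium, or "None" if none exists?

Try low-cost → excess capacity, high-cost → normal capacity:
  If types separate, excess capacity earns payment 112 and normal capacity earns 28.
  Low-cost: excess capacity gives 112 − 52 = 60; normal capacity gives 28 − 12 = 16. No deviation. ✓
  High-cost: normal capacity gives 28 − 14 = 14; excess capacity gives 112 − 60 = 52. Would deviate. ✗
Try low-cost → normal capacity, high-cost → excess capacity:
  If types separate, normal capacity earns payment 112 and excess capacity earns 28.
  Low-cost: normal capacity gives 112 − 12 = 100; excess capacity gives 28 − 52 = -24. No deviation. ✓
  High-cost: excess capacity gives 28 − 60 = -32; normal capacity gives 112 − 14 = 98. Would deviate. ✗
Neither assignment is incentive-compatible.

None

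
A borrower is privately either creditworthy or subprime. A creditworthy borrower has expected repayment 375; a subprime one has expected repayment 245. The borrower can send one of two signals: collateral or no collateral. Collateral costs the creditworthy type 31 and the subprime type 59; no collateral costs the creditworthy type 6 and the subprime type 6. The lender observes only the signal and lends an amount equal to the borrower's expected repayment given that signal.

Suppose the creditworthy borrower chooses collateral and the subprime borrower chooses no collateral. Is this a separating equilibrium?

Under separation the lender infers type exactly: collateral → creditworthy (pays 375), no collateral → subprime (pays 245).
Creditworthy: collateral gives 375 − 31 = 344; no collateral gives 245 − 6 = 239. No deviation. ✓
Subprime: no collateral gives 245 − 6 = 239; collateral gives 375 − 59 = 316. Would deviate. ✗

No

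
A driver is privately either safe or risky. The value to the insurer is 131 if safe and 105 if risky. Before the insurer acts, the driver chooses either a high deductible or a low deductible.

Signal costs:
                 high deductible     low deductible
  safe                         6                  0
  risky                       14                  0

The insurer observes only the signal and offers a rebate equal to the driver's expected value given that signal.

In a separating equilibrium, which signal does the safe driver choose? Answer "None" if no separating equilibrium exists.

None

Try safe → high deductible, risky → low deductible:
  If types separate, high deductible earns payment 131 and low deductible earns 105.
  Safe: high deductible gives 131 − 6 = 125; low deductible gives 105 − 0 = 105. No deviation. ✓
  Risky: low deductible gives 105 − 0 = 105; high deductible gives 131 − 14 = 117. Would deviate. ✗
Try safe → low deductible, risky → high deductible:
  If types separate, low deductible earns payment 131 and high deductible earns 105.
  Safe: low deductible gives 131 − 0 = 131; high deductible gives 105 − 6 = 99. No deviation. ✓
  Risky: high deductible gives 105 − 14 = 91; low deductible gives 131 − 0 = 131. Would deviate. ✗
Neither assignment is incentive-compatible.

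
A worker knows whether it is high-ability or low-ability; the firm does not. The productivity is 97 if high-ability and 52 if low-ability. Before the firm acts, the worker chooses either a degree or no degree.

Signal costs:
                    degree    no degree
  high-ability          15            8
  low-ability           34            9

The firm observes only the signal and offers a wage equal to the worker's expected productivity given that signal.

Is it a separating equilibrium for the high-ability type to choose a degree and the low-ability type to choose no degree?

Under separation the firm infers type exactly: degree → high-ability (pays 97), no degree → low-ability (pays 52).
High-ability: degree gives 97 − 15 = 82; no degree gives 52 − 8 = 44. No deviation. ✓
Low-ability: no degree gives 52 − 9 = 43; degree gives 97 − 34 = 63. Would deviate. ✗

No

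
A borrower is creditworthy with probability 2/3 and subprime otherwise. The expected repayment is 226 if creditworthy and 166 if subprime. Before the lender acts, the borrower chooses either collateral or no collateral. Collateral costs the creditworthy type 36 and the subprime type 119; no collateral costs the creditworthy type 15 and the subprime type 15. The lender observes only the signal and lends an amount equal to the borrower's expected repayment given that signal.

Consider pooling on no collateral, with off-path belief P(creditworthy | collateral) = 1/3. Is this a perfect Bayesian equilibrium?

Yes

On the equilibrium path (no collateral) the lender holds the prior 2/3 and pays 2/3·226 + 1/3·166 = 206. Off-path (collateral) belief 1/3 gives 1/3·226 + 2/3·166 = 186.
Creditworthy: no collateral gives 206 − 15 = 191; collateral gives 186 − 36 = 150. Stays. ✓
Subprime: no collateral gives 206 − 15 = 191; collateral gives 186 − 119 = 67. Stays. ✓
Beliefs are Bayes-consistent on-path and both types best-respond.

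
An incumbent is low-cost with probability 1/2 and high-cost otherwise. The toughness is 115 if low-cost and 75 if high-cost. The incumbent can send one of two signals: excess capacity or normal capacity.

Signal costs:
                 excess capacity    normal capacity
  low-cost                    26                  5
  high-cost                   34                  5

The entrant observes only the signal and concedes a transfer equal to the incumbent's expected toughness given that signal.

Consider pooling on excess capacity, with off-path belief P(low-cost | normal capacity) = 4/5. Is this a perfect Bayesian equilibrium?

No

On the equilibrium path (excess capacity) the entrant holds the prior 1/2 and pays 1/2·115 + 1/2·75 = 95. Off-path (normal capacity) belief 4/5 gives 4/5·115 + 1/5·75 = 107.
Low-cost: excess capacity gives 95 − 26 = 69; normal capacity gives 107 − 5 = 102. Deviates. ✗
High-cost: excess capacity gives 95 − 34 = 61; normal capacity gives 107 − 5 = 102. Deviates. ✗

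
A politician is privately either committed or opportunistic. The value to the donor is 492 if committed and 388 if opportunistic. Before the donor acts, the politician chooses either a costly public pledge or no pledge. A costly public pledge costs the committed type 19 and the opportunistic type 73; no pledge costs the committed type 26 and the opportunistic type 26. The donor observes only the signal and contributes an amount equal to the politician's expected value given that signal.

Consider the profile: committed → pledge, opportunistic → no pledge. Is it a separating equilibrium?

No

If types separate, pledge earns payment 492 and no pledge earns 388.
Committed: pledge gives 492 − 19 = 473; no pledge gives 388 − 26 = 362. No deviation. ✓
Opportunistic: no pledge gives 388 − 26 = 362; pledge gives 492 − 73 = 419. Would deviate. ✗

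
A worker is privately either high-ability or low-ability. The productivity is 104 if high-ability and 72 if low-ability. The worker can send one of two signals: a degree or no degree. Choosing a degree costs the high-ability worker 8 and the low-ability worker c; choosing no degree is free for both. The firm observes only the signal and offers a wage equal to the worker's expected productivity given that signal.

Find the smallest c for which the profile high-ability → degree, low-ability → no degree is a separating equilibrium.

Under separation: degree → high-ability (pays 104); no degree → low-ability (pays 72).
High-ability: 104 − 8 = 96 ≥ 72 − 0 = 72. Holds regardless of c. ✓
Low-ability: 72 − 0 ≥ 104 − c, so c ≥ 104 − 72 = 32.

32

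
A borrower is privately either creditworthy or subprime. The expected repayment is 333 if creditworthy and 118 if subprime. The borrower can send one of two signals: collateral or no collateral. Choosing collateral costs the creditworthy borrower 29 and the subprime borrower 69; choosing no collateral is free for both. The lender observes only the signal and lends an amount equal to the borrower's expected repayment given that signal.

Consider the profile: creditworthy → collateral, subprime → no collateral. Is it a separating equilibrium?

If types separate, collateral earns payment 333 and no collateral earns 118.
Creditworthy: collateral gives 333 − 29 = 304; no collateral gives 118 − 0 = 118. No deviation. ✓
Subprime: no collateral gives 118 − 0 = 118; collateral gives 333 − 69 = 264. Would deviate. ✗

No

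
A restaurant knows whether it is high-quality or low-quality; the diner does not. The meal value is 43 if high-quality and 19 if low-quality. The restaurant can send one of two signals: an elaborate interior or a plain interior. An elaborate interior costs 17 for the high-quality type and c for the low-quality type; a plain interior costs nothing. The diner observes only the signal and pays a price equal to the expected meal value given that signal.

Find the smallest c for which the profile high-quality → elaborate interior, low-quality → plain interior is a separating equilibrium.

24

Under separation: elaborate interior → high-quality (pays 43); plain interior → low-quality (pays 19).
High-quality: 43 − 17 = 26 ≥ 19 − 0 = 19. Holds regardless of c. ✓
Low-quality: 19 − 0 ≥ 43 − c, so c ≥ 43 − 19 = 24.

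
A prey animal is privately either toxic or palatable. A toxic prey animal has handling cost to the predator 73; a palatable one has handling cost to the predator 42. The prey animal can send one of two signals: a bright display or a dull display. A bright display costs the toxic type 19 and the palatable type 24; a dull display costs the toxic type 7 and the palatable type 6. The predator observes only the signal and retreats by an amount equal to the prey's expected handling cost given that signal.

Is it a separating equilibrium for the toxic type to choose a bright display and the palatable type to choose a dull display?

If types separate, bright display earns payment 73 and dull display earns 42.
Toxic: bright display gives 73 − 19 = 54; dull display gives 42 − 7 = 35. No deviation. ✓
Palatable: dull display gives 42 − 6 = 36; bright display gives 73 − 24 = 49. Would deviate. ✗

No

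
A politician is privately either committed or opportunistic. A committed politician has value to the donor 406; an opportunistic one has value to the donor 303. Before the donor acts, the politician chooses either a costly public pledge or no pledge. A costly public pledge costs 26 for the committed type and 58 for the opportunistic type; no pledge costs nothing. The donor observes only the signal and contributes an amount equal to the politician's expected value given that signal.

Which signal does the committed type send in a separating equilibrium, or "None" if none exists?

None

Try committed → pledge, opportunistic → no pledge:
  Under separation the donor infers type exactly: pledge → committed (pays 406), no pledge → opportunistic (pays 303).
  Committed: pledge gives 406 − 26 = 380; no pledge gives 303 − 0 = 303. No deviation. ✓
  Opportunistic: no pledge gives 303 − 0 = 303; pledge gives 406 − 58 = 348. Would deviate. ✗
Try committed → no pledge, opportunistic → pledge:
  Under separation the donor infers type exactly: no pledge → committed (pays 406), pledge → opportunistic (pays 303).
  Committed: no pledge gives 406 − 0 = 406; pledge gives 303 − 26 = 277. No deviation. ✓
  Opportunistic: pledge gives 303 − 58 = 245; no pledge gives 406 − 0 = 406. Would deviate. ✗
Neither assignment is incentive-compatible.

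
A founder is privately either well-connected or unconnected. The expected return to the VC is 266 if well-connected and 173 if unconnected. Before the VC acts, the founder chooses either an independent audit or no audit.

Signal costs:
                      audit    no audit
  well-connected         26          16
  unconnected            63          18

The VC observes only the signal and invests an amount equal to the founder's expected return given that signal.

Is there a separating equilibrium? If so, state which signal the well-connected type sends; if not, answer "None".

None

Try well-connected → audit, unconnected → no audit:
  If types separate, audit earns payment 266 and no audit earns 173.
  Well-connected: audit gives 266 − 26 = 240; no audit gives 173 − 16 = 157. No deviation. ✓
  Unconnected: no audit gives 173 − 18 = 155; audit gives 266 − 63 = 203. Would deviate. ✗
Try well-connected → no audit, unconnected → audit:
  If types separate, no audit earns payment 266 and audit earns 173.
  Well-connected: no audit gives 266 − 16 = 250; audit gives 173 − 26 = 147. No deviation. ✓
  Unconnected: audit gives 173 − 63 = 110; no audit gives 266 − 18 = 248. Would deviate. ✗
Neither assignment is incentive-compatible.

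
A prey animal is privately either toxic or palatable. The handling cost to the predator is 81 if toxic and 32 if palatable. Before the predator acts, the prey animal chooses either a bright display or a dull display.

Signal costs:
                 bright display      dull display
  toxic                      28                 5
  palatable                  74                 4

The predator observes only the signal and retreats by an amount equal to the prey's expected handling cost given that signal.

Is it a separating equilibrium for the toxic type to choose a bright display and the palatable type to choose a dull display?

Yes

If types separate, bright display earns payment 81 and dull display earns 32.
Toxic: bright display gives 81 − 28 = 53; dull display gives 32 − 5 = 27. No deviation. ✓
Palatable: dull display gives 32 − 4 = 28; bright display gives 81 − 74 = 7. No deviation. ✓
Both incentive constraints hold.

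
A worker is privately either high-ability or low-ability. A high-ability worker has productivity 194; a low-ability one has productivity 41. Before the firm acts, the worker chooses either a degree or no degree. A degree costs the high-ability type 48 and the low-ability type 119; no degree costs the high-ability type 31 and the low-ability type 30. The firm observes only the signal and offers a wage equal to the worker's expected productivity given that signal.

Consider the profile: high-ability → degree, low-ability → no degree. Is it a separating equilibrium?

Under separation the firm infers type exactly: degree → high-ability (pays 194), no degree → low-ability (pays 41).
High-ability: degree gives 194 − 48 = 146; no degree gives 41 − 31 = 10. No deviation. ✓
Low-ability: no degree gives 41 − 30 = 11; degree gives 194 − 119 = 75. Would deviate. ✗

No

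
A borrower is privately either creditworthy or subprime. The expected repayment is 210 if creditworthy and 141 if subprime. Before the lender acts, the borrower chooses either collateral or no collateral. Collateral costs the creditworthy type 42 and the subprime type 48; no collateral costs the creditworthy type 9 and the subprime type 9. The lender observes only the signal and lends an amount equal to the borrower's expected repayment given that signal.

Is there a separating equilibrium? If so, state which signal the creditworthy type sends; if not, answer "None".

None

Try creditworthy → collateral, subprime → no collateral:
  If types separate, collateral earns payment 210 and no collateral earns 141.
  Creditworthy: collateral gives 210 − 42 = 168; no collateral gives 141 − 9 = 132. No deviation. ✓
  Subprime: no collateral gives 141 − 9 = 132; collateral gives 210 − 48 = 162. Would deviate. ✗
Try creditworthy → no collateral, subprime → collateral:
  If types separate, no collateral earns payment 210 and collateral earns 141.
  Creditworthy: no collateral gives 210 − 9 = 201; collateral gives 141 − 42 = 99. No deviation. ✓
  Subprime: collateral gives 141 − 48 = 93; no collateral gives 210 − 9 = 201. Would deviate. ✗
Neither assignment is incentive-compatible.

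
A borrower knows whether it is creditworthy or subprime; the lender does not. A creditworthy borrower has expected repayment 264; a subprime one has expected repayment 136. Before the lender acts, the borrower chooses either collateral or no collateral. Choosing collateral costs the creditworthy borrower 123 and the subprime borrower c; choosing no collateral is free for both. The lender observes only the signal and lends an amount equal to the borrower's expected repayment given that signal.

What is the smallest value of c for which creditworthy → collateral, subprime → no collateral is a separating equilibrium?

Under separation: collateral → creditworthy (pays 264); no collateral → subprime (pays 136).
Creditworthy: 264 − 123 = 141 ≥ 136 − 0 = 136. Holds regardless of c. ✓
Subprime: 136 − 0 ≥ 264 − c, so c ≥ 264 − 136 = 128.

128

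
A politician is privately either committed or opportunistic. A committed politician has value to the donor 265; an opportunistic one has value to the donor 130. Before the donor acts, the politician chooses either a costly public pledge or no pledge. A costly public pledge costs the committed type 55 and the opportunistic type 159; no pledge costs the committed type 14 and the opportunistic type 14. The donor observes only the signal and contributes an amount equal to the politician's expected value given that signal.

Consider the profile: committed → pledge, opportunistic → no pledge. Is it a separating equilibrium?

Yes

If types separate, pledge earns payment 265 and no pledge earns 130.
Committed: pledge gives 265 − 55 = 210; no pledge gives 130 − 14 = 116. No deviation. ✓
Opportunistic: no pledge gives 130 − 14 = 116; pledge gives 265 − 159 = 106. No deviation. ✓
Both incentive constraints hold.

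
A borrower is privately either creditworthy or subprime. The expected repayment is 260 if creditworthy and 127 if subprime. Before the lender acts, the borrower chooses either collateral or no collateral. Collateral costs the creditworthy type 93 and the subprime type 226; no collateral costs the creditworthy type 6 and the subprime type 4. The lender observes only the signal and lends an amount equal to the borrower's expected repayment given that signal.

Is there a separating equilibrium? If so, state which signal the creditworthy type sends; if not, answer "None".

collateral

Try creditworthy → collateral, subprime → no collateral:
  If types separate, collateral earns payment 260 and no collateral earns 127.
  Creditworthy: collateral gives 260 − 93 = 167; no collateral gives 127 − 6 = 121. No deviation. ✓
  Subprime: no collateral gives 127 − 4 = 123; collateral gives 260 − 226 = 34. No deviation. ✓
Both hold — the creditworthy type sends collateral.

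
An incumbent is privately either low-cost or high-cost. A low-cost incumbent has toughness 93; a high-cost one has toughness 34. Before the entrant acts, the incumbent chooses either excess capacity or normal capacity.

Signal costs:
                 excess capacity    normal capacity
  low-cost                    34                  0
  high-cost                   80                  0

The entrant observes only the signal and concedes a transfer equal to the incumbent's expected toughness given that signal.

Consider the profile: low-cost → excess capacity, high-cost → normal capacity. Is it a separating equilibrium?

If types separate, excess capacity earns payment 93 and normal capacity earns 34.
Low-cost: excess capacity gives 93 − 34 = 59; normal capacity gives 34 − 0 = 34. No deviation. ✓
High-cost: normal capacity gives 34 − 0 = 34; excess capacity gives 93 − 80 = 13. No deviation. ✓
Neither type gains from mimicking the other.

Yes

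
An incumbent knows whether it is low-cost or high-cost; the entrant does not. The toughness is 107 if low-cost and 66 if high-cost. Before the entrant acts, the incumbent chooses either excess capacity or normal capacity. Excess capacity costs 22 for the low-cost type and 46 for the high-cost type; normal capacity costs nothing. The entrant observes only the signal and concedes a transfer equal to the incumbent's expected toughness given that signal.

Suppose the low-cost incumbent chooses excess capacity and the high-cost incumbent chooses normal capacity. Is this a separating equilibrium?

Yes

Under separation the entrant infers type exactly: excess capacity → low-cost (pays 107), normal capacity → high-cost (pays 66).
Low-cost: excess capacity gives 107 − 22 = 85; normal capacity gives 66 − 0 = 66. No deviation. ✓
High-cost: normal capacity gives 66 − 0 = 66; excess capacity gives 107 − 46 = 61. No deviation. ✓
Both incentive constraints hold.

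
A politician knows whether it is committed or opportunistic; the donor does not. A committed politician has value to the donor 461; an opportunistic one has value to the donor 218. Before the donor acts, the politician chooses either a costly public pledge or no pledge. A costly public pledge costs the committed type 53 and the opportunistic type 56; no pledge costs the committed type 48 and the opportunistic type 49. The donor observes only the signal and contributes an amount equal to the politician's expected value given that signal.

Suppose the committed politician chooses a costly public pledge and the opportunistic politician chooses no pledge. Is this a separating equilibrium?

No

Under separation the donor infers type exactly: pledge → committed (pays 461), no pledge → opportunistic (pays 218).
Committed: pledge gives 461 − 53 = 408; no pledge gives 218 − 48 = 170. No deviation. ✓
Opportunistic: no pledge gives 218 − 49 = 169; pledge gives 461 − 56 = 405. Would deviate. ✗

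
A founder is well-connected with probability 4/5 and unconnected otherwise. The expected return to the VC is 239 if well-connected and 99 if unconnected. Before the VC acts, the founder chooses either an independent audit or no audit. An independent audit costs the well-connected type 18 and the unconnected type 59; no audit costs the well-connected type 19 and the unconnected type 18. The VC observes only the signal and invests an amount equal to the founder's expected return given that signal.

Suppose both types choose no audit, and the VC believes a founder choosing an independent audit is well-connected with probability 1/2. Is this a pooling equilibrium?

Yes

On the equilibrium path (no audit) the VC holds the prior 4/5 and pays 4/5·239 + 1/5·99 = 211. Off-path (audit) belief 1/2 gives 1/2·239 + 1/2·99 = 169.
Well-connected: no audit gives 211 − 19 = 192; audit gives 169 − 18 = 151. Stays. ✓
Unconnected: no audit gives 211 − 18 = 193; audit gives 169 − 59 = 110. Stays. ✓
Beliefs are Bayes-consistent on-path and both types best-respond.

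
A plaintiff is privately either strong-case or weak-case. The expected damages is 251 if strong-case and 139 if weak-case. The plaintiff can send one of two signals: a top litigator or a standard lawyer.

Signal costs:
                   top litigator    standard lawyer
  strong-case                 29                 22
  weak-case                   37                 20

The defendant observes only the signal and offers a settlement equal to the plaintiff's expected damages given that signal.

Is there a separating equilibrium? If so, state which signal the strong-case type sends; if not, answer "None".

None

Try strong-case → top litigator, weak-case → standard lawyer:
  If types separate, top litigator earns payment 251 and standard lawyer earns 139.
  Strong-case: top litigator gives 251 − 29 = 222; standard lawyer gives 139 − 22 = 117. No deviation. ✓
  Weak-case: standard lawyer gives 139 − 20 = 119; top litigator gives 251 − 37 = 214. Would deviate. ✗
Try strong-case → standard lawyer, weak-case → top litigator:
  If types separate, standard lawyer earns payment 251 and top litigator earns 139.
  Strong-case: standard lawyer gives 251 − 22 = 229; top litigator gives 139 − 29 = 110. No deviation. ✓
  Weak-case: top litigator gives 139 − 37 = 102; standard lawyer gives 251 − 20 = 231. Would deviate. ✗
Neither assignment is incentive-compatible.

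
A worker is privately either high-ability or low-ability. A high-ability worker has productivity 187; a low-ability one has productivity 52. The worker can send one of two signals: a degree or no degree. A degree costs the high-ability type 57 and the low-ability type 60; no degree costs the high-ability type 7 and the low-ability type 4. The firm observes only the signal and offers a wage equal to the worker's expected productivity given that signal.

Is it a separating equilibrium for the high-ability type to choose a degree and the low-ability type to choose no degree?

No

If types separate, degree earns payment 187 and no degree earns 52.
High-ability: degree gives 187 − 57 = 130; no degree gives 52 − 7 = 45. No deviation. ✓
Low-ability: no degree gives 52 − 4 = 48; degree gives 187 − 60 = 127. Would deviate. ✗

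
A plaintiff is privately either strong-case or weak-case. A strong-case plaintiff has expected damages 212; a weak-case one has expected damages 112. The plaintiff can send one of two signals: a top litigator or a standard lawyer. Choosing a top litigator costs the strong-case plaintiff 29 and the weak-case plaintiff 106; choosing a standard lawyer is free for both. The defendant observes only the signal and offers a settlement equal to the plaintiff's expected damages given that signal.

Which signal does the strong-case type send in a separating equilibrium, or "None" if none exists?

Try strong-case → top litigator, weak-case → standard lawyer:
  Under separation the defendant infers type exactly: top litigator → strong-case (pays 212), standard lawyer → weak-case (pays 112).
  Strong-case: top litigator gives 212 − 29 = 183; standard lawyer gives 112 − 0 = 112. No deviation. ✓
  Weak-case: standard lawyer gives 112 − 0 = 112; top litigator gives 212 − 106 = 106. No deviation. ✓
Both hold — the strong-case type sends top litigator.

top litigator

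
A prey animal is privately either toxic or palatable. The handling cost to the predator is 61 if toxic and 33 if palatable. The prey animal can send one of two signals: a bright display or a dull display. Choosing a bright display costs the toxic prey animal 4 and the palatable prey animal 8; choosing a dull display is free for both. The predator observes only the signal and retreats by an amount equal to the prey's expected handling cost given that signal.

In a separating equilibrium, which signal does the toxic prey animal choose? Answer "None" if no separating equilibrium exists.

Try toxic → bright display, palatable → dull display:
  Under separation the predator infers type exactly: bright display → toxic (pays 61), dull display → palatable (pays 33).
  Toxic: bright display gives 61 − 4 = 57; dull display gives 33 − 0 = 33. No deviation. ✓
  Palatable: dull display gives 33 − 0 = 33; bright display gives 61 − 8 = 53. Would deviate. ✗
Try toxic → dull display, palatable → bright display:
  Under separation the predator infers type exactly: dull display → toxic (pays 61), bright display → palatable (pays 33).
  Toxic: dull display gives 61 − 0 = 61; bright display gives 33 − 4 = 29. No deviation. ✓
  Palatable: bright display gives 33 − 8 = 25; dull display gives 61 − 0 = 61. Would deviate. ✗
Neither assignment is incentive-compatible.

None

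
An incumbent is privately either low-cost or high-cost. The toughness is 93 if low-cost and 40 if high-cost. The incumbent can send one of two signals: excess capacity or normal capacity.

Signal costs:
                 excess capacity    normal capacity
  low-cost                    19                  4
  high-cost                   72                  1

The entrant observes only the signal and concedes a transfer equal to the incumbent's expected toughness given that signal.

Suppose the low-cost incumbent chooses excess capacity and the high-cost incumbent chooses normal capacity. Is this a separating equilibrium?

Yes

Under separation the entrant infers type exactly: excess capacity → low-cost (pays 93), normal capacity → high-cost (pays 40).
Low-cost: excess capacity gives 93 − 19 = 74; normal capacity gives 40 − 4 = 36. No deviation. ✓
High-cost: normal capacity gives 40 − 1 = 39; excess capacity gives 93 − 72 = 21. No deviation. ✓
Neither type gains from mimicking the other.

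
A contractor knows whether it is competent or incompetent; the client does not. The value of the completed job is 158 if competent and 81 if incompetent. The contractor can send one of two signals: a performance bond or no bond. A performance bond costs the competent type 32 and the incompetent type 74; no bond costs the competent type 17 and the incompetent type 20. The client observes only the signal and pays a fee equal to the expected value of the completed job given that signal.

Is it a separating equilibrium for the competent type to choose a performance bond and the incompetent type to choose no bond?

No

If types separate, bond earns payment 158 and no bond earns 81.
Competent: bond gives 158 − 32 = 126; no bond gives 81 − 17 = 64. No deviation. ✓
Incompetent: no bond gives 81 − 20 = 61; bond gives 158 − 74 = 84. Would deviate. ✗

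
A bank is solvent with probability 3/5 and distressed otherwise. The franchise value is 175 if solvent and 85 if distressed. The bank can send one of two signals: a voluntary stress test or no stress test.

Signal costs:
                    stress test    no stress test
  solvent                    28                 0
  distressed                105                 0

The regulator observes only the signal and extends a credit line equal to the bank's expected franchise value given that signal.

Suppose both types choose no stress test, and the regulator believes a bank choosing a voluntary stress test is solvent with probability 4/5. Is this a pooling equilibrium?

Yes

At the pooled signal (no stress test) the regulator holds the prior 3/5 and pays 3/5·175 + 2/5·85 = 139. Off-path (stress test) belief 4/5 gives 4/5·175 + 1/5·85 = 157.
Solvent: no stress test gives 139 − 0 = 139; stress test gives 157 − 28 = 129. Stays. ✓
Distressed: no stress test gives 139 − 0 = 139; stress test gives 157 − 105 = 52. Stays. ✓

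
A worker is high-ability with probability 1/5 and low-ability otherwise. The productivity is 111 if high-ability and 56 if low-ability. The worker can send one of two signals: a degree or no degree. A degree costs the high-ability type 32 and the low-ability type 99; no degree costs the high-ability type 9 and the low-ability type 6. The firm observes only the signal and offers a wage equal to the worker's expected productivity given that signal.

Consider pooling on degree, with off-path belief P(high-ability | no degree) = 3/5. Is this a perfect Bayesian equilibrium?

No

On the equilibrium path (degree) the firm holds the prior 1/5 and pays 1/5·111 + 4/5·56 = 67. Off-path (no degree) belief 3/5 gives 3/5·111 + 2/5·56 = 89.
High-ability: degree gives 67 − 32 = 35; no degree gives 89 − 9 = 80. Deviates. ✗
Low-ability: degree gives 67 − 99 = -32; no degree gives 89 − 6 = 83. Deviates. ✗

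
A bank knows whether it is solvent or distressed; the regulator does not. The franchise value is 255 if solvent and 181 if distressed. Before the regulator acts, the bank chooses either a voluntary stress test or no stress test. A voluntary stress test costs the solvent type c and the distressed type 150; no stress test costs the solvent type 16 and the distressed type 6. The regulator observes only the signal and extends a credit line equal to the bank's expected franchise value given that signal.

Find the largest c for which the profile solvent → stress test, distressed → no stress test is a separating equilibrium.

90

Under separation: stress test → solvent (pays 255); no stress test → distressed (pays 181).
Distressed: 181 − 6 = 175 ≥ 255 − 150 = 105. Holds regardless of c. ✓
Solvent: 255 − c ≥ 181 − 16, so c ≤ 255 − 165 = 90.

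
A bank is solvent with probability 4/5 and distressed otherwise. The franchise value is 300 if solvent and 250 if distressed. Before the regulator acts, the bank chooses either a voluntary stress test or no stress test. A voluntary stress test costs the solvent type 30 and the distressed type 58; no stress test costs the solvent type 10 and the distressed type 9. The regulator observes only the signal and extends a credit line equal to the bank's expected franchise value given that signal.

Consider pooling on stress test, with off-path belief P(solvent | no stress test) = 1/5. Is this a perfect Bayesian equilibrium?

At the pooled signal (stress test) the regulator holds the prior 4/5 and pays 4/5·300 + 1/5·250 = 290. Off-path (no stress test) belief 1/5 gives 1/5·300 + 4/5·250 = 260.
Solvent: stress test gives 290 − 30 = 260; no stress test gives 260 − 10 = 250. Stays. ✓
Distressed: stress test gives 290 − 58 = 232; no stress test gives 260 − 9 = 251. Deviates. ✗

No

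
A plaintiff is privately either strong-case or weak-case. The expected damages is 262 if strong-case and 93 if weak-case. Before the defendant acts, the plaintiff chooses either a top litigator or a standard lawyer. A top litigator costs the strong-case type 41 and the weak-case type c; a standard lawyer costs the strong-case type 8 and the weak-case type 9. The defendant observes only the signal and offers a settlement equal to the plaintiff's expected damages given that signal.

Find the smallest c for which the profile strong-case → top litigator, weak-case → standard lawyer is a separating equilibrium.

Under separation: top litigator → strong-case (pays 262); standard lawyer → weak-case (pays 93).
Strong-case: 262 − 41 = 221 ≥ 93 − 8 = 85. Holds regardless of c. ✓
Weak-case: 93 − 9 ≥ 262 − c, so c ≥ 262 − 84 = 178.

178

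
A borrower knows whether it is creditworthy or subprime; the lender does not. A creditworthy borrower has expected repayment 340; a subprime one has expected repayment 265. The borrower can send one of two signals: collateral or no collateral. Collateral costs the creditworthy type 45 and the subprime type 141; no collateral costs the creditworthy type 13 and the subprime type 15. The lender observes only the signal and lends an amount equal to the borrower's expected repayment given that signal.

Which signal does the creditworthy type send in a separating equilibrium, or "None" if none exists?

Try creditworthy → collateral, subprime → no collateral:
  If types separate, collateral earns payment 340 and no collateral earns 265.
  Creditworthy: collateral gives 340 − 45 = 295; no collateral gives 265 − 13 = 252. No deviation. ✓
  Subprime: no collateral gives 265 − 15 = 250; collateral gives 340 − 141 = 199. No deviation. ✓
Both hold — the creditworthy type sends collateral.

collateral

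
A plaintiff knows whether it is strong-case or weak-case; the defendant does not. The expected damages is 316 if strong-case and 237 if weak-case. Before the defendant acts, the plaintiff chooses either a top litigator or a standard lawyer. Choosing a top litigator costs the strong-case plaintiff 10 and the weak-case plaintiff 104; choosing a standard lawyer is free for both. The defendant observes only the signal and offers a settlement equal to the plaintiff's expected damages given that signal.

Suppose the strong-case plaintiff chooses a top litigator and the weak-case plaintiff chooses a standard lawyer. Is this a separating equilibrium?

Yes

If types separate, top litigator earns payment 316 and standard lawyer earns 237.
Strong-case: top litigator gives 316 − 10 = 306; standard lawyer gives 237 − 0 = 237. No deviation. ✓
Weak-case: standard lawyer gives 237 − 0 = 237; top litigator gives 316 − 104 = 212. No deviation. ✓
Neither type gains from mimicking the other.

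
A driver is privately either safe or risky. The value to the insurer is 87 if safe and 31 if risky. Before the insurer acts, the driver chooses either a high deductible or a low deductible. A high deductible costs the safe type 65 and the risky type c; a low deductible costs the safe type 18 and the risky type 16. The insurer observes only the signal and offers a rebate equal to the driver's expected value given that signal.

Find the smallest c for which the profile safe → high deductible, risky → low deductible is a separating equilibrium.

72

Under separation: high deductible → safe (pays 87); low deductible → risky (pays 31).
Safe: 87 − 65 = 22 ≥ 31 − 18 = 13. Holds regardless of c. ✓
Risky: 31 − 16 ≥ 87 − c, so c ≥ 87 − 15 = 72.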